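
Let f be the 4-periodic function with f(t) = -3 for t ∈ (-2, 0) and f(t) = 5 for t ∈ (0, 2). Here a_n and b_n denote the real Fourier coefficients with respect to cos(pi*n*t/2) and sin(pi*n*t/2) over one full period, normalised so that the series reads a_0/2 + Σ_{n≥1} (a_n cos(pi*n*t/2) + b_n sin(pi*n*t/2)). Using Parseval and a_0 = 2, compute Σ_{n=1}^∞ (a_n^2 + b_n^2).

32

Parseval: a_0^2/2 + Σ_{n≥1} (a_n^2+b_n^2) = 1/2 ∫_{-2}^{2} f(t)^2 dt = 34.
Subtract a_0^2/2 = 2: Σ (a_n^2+b_n^2) = 32.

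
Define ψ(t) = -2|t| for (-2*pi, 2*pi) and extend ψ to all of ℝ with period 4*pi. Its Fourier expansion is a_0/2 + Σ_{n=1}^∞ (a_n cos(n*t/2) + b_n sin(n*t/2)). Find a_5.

16/(25*pi)

a_5 = (1/(2*pi)) ∫_{-2*pi}^{2*pi} ψ(t) cos(5*t/2) dt.
ψ is even and cos(5*t/2) is even, so the integrand is even and a_5 = 1/pi ∫_0^{2*pi} ψ(t) cos(5*t/2) dt.
Integrating by parts (boundary term plus one more integral), an antiderivative of (-2*t) cos(5*t/2) is -4*t*sin(5*t/2)/5 - 8*cos(5*t/2)/25; evaluating from 0 to 2*pi: ∫_{0}^{2*pi} (-2*t) cos(5*t/2) dt = (8/25) - (-8/25) = 16/25.
Hence a_5 = (1/pi)·(16/25) = 16/(25*pi).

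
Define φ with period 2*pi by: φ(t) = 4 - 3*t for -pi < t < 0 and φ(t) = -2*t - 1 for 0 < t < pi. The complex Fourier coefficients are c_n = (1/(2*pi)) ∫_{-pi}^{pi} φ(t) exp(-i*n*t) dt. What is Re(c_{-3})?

Since φ is real-valued, Re(c_{-3}) = (1/(2*pi)) ∫_{-pi}^{pi} φ(t) cos(-3*t) dt = a_{3}/2.
Split the integral at the breakpoints.
Integrating by parts (boundary term plus one more integral), an antiderivative of (4 - 3*t) cos(-3*t) is -t*sin(3*t) + 4*sin(3*t)/3 - cos(3*t)/3; evaluating from -pi to 0: ∫_{-pi}^{0} (4 - 3*t) cos(-3*t) dt = (-1/3) - (1/3) = -2/3.
Integrating by parts (boundary term plus one more integral), an antiderivative of (-2*t - 1) cos(-3*t) is -2*t*sin(3*t)/3 - sin(3*t)/3 - 2*cos(3*t)/9; evaluating from 0 to pi: ∫_{0}^{pi} (-2*t - 1) cos(-3*t) dt = (2/9) - (-2/9) = 4/9.
So ∫_{-pi}^{pi} φ(t) cos(-3*t) dt = -2/9.
Hence Re(c_{-3}) = (1/(2*pi))·(-2/9) = -1/(9*pi).

-1/(9*pi)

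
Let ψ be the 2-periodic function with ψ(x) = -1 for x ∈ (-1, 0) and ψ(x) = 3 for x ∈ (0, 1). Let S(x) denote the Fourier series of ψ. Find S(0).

1

At x = 0 the one-sided limits are ψ(0^-) = -1 and ψ(0^+) = 3.
By Dirichlet's theorem the series converges to their average, [(-1) + (3)]/2 = 1.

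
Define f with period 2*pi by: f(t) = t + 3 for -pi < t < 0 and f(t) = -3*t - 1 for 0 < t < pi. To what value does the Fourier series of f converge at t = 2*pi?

t = 2*pi differs from t = 0 by 1 full period(s), and the series is 2*pi-periodic.
At t = 0 the one-sided limits are f(0^-) = 3 and f(0^+) = -1.
By Dirichlet's theorem the series converges to their average, [(3) + (-1)]/2 = 1.

1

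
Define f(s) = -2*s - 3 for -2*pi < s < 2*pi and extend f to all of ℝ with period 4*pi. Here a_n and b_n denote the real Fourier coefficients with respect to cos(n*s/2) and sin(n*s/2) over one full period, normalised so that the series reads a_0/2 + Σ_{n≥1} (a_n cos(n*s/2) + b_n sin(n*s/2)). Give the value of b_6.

4/3

b_6 = (1/(2*pi)) ∫_{-2*pi}^{2*pi} f(s) sin(3*s) ds.
Integrating by parts (boundary term plus one more integral), an antiderivative of (-2*s - 3) sin(3*s) is 2*s*cos(3*s)/3 - 2*sin(3*s)/9 + cos(3*s); evaluating from -2*pi to 2*pi: ∫_{-2*pi}^{2*pi} (-2*s - 3) sin(3*s) ds = (1 + 4*pi/3) - (1 - 4*pi/3) = 8*pi/3.
Hence b_6 = (1/(2*pi))·(8*pi/3) = 4/3.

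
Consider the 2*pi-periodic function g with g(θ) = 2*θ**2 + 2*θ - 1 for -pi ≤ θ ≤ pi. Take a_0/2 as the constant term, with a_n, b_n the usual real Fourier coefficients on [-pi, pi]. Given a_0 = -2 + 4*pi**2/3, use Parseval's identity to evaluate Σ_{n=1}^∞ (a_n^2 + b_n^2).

8*pi**2*(15 + 4*pi**2)/45

Parseval: a_0^2/2 + Σ_{n≥1} (a_n^2+b_n^2) = 1/pi ∫_{-pi}^{pi} g(θ)^2 dθ = 2 + 8*pi**4/5.
Subtract a_0^2/2 = 2*(3 - 2*pi**2)**2/9: Σ (a_n^2+b_n^2) = 8*pi**2*(15 + 4*pi**2)/45.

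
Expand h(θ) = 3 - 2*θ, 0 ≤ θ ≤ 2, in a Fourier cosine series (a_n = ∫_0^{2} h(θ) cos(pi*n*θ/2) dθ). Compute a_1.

16/pi**2

a_1 = ∫_0^{2} (3 - 2*θ) cos(pi*θ/2) dθ.
Integrating by parts (boundary term plus one more integral), an antiderivative of (3 - 2*θ) cos(pi*θ/2) is -4*θ*sin(pi*θ/2)/pi + 6*sin(pi*θ/2)/pi - 8*cos(pi*θ/2)/pi**2; evaluating from 0 to 2: ∫_{0}^{2} (3 - 2*θ) cos(pi*θ/2) dθ = (8/pi**2) - (-8/pi**2) = 16/pi**2.
Hence a_1 = 16/pi**2.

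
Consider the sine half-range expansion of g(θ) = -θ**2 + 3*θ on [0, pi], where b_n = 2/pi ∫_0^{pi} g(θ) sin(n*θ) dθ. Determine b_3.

2*(9*pi*(3 - pi) + 4)/(27*pi)

b_3 = 2/pi ∫_0^{pi} (-θ**2 + 3*θ) sin(3*θ) dθ.
Integrating by parts twice (tabular method), an antiderivative of (-θ**2 + 3*θ) sin(3*θ) is θ**2*cos(3*θ)/3 - 2*θ*sin(3*θ)/9 - θ*cos(3*θ) + sin(3*θ)/3 - 2*cos(3*θ)/27; evaluating from 0 to pi: ∫_{0}^{pi} (-θ**2 + 3*θ) sin(3*θ) dθ = (-pi**2/3 + 2/27 + pi) - (-2/27) = -pi**2/3 + 4/27 + pi.
Hence b_3 = (2/pi)·(-pi**2/3 + 4/27 + pi) = 2*(9*pi*(3 - pi) + 4)/(27*pi).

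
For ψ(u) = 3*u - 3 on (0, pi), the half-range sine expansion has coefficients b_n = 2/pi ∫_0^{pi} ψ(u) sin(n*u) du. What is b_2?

-3

b_2 = 2/pi ∫_0^{pi} (3*u - 3) sin(2*u) du.
Integrating by parts (boundary term plus one more integral), an antiderivative of (3*u - 3) sin(2*u) is -3*u*cos(2*u)/2 + 3*sin(2*u)/4 + 3*cos(2*u)/2; evaluating from 0 to pi: ∫_{0}^{pi} (3*u - 3) sin(2*u) du = (3/2 - 3*pi/2) - (3/2) = -3*pi/2.
Hence b_2 = (2/pi)·(-3*pi/2) = -3.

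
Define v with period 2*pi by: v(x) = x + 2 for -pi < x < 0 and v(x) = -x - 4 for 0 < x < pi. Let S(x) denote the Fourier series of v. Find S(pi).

-pi - 1

At x = pi the one-sided limits are v(pi^-) = -4 - pi and v(pi^+) = 2 - pi.
By Dirichlet's theorem the series converges to their average, [(-4 - pi) + (2 - pi)]/2 = -pi - 1.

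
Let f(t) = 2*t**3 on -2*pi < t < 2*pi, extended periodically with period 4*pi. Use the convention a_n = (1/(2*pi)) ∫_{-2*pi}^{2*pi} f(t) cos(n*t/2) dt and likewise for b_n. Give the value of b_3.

b_3 = (1/(2*pi)) ∫_{-2*pi}^{2*pi} f(t) sin(3*t/2) dt.
f is odd and sin(3*t/2) is odd, so the integrand is even and b_3 = 1/pi ∫_0^{2*pi} f(t) sin(3*t/2) dt.
Integrating by parts three times (tabular method), an antiderivative of (2*t**3) sin(3*t/2) is -4*t**3*cos(3*t/2)/3 + 8*t**2*sin(3*t/2)/3 + 32*t*cos(3*t/2)/9 - 64*sin(3*t/2)/27; evaluating from 0 to 2*pi: ∫_{0}^{2*pi} (2*t**3) sin(3*t/2) dt = (32*pi*(-2 + 3*pi**2)/9) - (0) = 32*pi*(-2 + 3*pi**2)/9.
Hence b_3 = (1/pi)·(32*pi*(-2 + 3*pi**2)/9) = -64/9 + 32*pi**2/3.

-64/9 + 32*pi**2/3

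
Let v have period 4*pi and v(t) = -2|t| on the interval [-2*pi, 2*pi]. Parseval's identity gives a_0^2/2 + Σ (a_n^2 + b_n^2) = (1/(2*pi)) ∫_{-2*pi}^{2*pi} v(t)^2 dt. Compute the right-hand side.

32*pi**2/3

(1/(2*pi)) ∫_{-2*pi}^{2*pi} v(t)^2 dt = (1/(2*pi)) · (64*pi**3/3) = 32*pi**2/3.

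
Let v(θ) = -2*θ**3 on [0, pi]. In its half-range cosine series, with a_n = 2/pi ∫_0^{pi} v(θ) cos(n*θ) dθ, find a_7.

12*(-4 + 49*pi**2)/(2401*pi)

a_7 = 2/pi ∫_0^{pi} (-2*θ**3) cos(7*θ) dθ.
Integrating by parts three times (tabular method), an antiderivative of (-2*θ**3) cos(7*θ) is -2*θ**3*sin(7*θ)/7 - 6*θ**2*cos(7*θ)/49 + 12*θ*sin(7*θ)/343 + 12*cos(7*θ)/2401; evaluating from 0 to pi: ∫_{0}^{pi} (-2*θ**3) cos(7*θ) dθ = (-12/2401 + 6*pi**2/49) - (12/2401) = -24/2401 + 6*pi**2/49.
Hence a_7 = (2/pi)·(-24/2401 + 6*pi**2/49) = 12*(-4 + 49*pi**2)/(2401*pi).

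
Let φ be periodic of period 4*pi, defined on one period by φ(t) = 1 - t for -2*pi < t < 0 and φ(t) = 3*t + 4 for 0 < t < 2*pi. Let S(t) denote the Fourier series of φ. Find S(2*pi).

5/2 + 4*pi

t = 2*pi differs from t = -2*pi by 1 full period(s), and the series is 4*pi-periodic.
At t = -2*pi the one-sided limits are φ(-2*pi^-) = 4 + 6*pi and φ(-2*pi^+) = 1 + 2*pi.
By Dirichlet's theorem the series converges to their average, [(4 + 6*pi) + (1 + 2*pi)]/2 = 5/2 + 4*pi.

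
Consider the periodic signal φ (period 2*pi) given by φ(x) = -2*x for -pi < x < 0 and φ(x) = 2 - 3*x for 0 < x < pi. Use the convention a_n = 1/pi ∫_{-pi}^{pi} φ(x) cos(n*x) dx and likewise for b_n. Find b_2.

b_2 = 1/pi ∫_{-pi}^{pi} φ(x) sin(2*x) dx.
Split the integral at the breakpoints.
Integrating by parts (boundary term plus one more integral), an antiderivative of (-2*x) sin(2*x) is x*cos(2*x) - sin(2*x)/2; evaluating from -pi to 0: ∫_{-pi}^{0} (-2*x) sin(2*x) dx = (0) - (-pi) = pi.
Integrating by parts (boundary term plus one more integral), an antiderivative of (2 - 3*x) sin(2*x) is 3*x*cos(2*x)/2 - 3*sin(2*x)/4 - cos(2*x); evaluating from 0 to pi: ∫_{0}^{pi} (2 - 3*x) sin(2*x) dx = (-1 + 3*pi/2) - (-1) = 3*pi/2.
Summing the pieces and multiplying by (1/pi) gives b_2 = 5/2.

5/2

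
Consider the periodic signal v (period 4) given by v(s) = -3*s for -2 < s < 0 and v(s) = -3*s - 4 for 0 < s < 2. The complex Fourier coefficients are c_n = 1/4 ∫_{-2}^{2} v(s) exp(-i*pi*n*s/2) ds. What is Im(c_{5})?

2/pi

Since v is real-valued, Im(c_{5}) = -1/4 ∫_{-2}^{2} v(s) sin(5*pi*s/2) ds = -b_{5}/2.
Split the integral at the breakpoints.
Integrating by parts (boundary term plus one more integral), an antiderivative of (-3*s) sin(5*pi*s/2) is 6*s*cos(5*pi*s/2)/(5*pi) - 12*sin(5*pi*s/2)/(25*pi**2); evaluating from -2 to 0: ∫_{-2}^{0} (-3*s) sin(5*pi*s/2) ds = (0) - (12/(5*pi)) = -12/(5*pi).
Integrating by parts (boundary term plus one more integral), an antiderivative of (-3*s - 4) sin(5*pi*s/2) is 6*s*cos(5*pi*s/2)/(5*pi) - 12*sin(5*pi*s/2)/(25*pi**2) + 8*cos(5*pi*s/2)/(5*pi); evaluating from 0 to 2: ∫_{0}^{2} (-3*s - 4) sin(5*pi*s/2) ds = (-4/pi) - (8/(5*pi)) = -28/(5*pi).
So ∫_{-2}^{2} v(s) sin(5*pi*s/2) ds = -8/pi.
Hence Im(c_{5}) = (-1/4)·(-8/pi) = 2/pi.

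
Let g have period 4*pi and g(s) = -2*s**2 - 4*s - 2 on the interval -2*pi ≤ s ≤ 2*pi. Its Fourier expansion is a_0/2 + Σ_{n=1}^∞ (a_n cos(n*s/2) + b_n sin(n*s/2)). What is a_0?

-16*pi**2/3 - 4

a_0 = (1/(2*pi)) ∫_{-2*pi}^{2*pi} g(s) ds = (1/(2*pi)) · (-32*pi**3/3 - 8*pi) = -16*pi**2/3 - 4.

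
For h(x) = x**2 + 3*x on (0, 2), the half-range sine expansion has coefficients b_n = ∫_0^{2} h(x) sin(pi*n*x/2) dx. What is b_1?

b_1 = ∫_0^{2} (x**2 + 3*x) sin(pi*x/2) dx.
Integrating by parts twice (tabular method), an antiderivative of (x**2 + 3*x) sin(pi*x/2) is -2*x**2*cos(pi*x/2)/pi + 8*x*sin(pi*x/2)/pi**2 - 6*x*cos(pi*x/2)/pi + 12*sin(pi*x/2)/pi**2 + 16*cos(pi*x/2)/pi**3; evaluating from 0 to 2: ∫_{0}^{2} (x**2 + 3*x) sin(pi*x/2) dx = (-16/pi**3 + 20/pi) - (16/pi**3) = -32/pi**3 + 20/pi.
Hence b_1 = -32/pi**3 + 20/pi.

-32/pi**3 + 20/pi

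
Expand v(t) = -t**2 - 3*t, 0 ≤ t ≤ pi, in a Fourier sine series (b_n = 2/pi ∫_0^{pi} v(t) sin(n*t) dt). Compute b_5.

b_5 = 2/pi ∫_0^{pi} (-t**2 - 3*t) sin(5*t) dt.
Integrating by parts twice (tabular method), an antiderivative of (-t**2 - 3*t) sin(5*t) is t**2*cos(5*t)/5 - 2*t*sin(5*t)/25 + 3*t*cos(5*t)/5 - 3*sin(5*t)/25 - 2*cos(5*t)/125; evaluating from 0 to pi: ∫_{0}^{pi} (-t**2 - 3*t) sin(5*t) dt = (-pi**2/5 - 3*pi/5 + 2/125) - (-2/125) = -pi**2/5 - 3*pi/5 + 4/125.
Hence b_5 = (2/pi)·(-pi**2/5 - 3*pi/5 + 4/125) = 2*(-25*pi**2 - 75*pi + 4)/(125*pi).

2*(-25*pi**2 - 75*pi + 4)/(125*pi)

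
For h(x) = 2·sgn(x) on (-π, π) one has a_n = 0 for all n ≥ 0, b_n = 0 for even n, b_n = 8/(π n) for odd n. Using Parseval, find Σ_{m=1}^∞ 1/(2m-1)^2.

Parseval: Σ b_n^2 = (1/π) ∫_{-π}^{π} h(x)^2 dx = 8.
Only odd n contribute, with b_n^2 = 64/(π^2 n^2), so Σ_{m≥1} 1/(2m-1)^2 = π^2·(8)/64 = pi**2/8.

pi**2/8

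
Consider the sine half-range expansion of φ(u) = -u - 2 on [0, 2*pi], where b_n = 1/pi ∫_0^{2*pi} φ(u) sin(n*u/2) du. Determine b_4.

1

b_4 = 1/pi ∫_0^{2*pi} (-u - 2) sin(2*u) du.
Integrating by parts (boundary term plus one more integral), an antiderivative of (-u - 2) sin(2*u) is u*cos(2*u)/2 - sin(2*u)/4 + cos(2*u); evaluating from 0 to 2*pi: ∫_{0}^{2*pi} (-u - 2) sin(2*u) du = (1 + pi) - (1) = pi.
Hence b_4 = (1/pi)·(pi) = 1.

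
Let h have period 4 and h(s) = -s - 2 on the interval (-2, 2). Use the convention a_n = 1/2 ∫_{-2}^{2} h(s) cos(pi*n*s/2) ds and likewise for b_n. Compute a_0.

a_0 = 1/2 ∫_{-2}^{2} h(s) ds = 1/2 · (-8) = -4.

-4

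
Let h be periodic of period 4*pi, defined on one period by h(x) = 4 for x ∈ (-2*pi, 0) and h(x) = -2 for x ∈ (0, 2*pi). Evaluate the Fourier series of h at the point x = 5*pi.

x = 5*pi differs from x = pi by 1 full period(s), and the series is 4*pi-periodic.
h is continuous at x = pi with value -2, so the series converges to -2 there.

-2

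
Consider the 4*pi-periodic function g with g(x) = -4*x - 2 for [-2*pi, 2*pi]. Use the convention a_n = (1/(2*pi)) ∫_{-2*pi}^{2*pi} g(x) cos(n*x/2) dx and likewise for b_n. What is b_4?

b_4 = (1/(2*pi)) ∫_{-2*pi}^{2*pi} g(x) sin(2*x) dx.
Integrating by parts (boundary term plus one more integral), an antiderivative of (-4*x - 2) sin(2*x) is 2*x*cos(2*x) - sin(2*x) + cos(2*x); evaluating from -2*pi to 2*pi: ∫_{-2*pi}^{2*pi} (-4*x - 2) sin(2*x) dx = (1 + 4*pi) - (1 - 4*pi) = 8*pi.
Hence b_4 = (1/(2*pi))·(8*pi) = 4.

4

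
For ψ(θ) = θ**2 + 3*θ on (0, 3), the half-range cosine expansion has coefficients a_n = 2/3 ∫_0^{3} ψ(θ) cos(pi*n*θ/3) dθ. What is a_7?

-72/(49*pi**2)

a_7 = 2/3 ∫_0^{3} (θ**2 + 3*θ) cos(7*pi*θ/3) dθ.
Integrating by parts twice (tabular method), an antiderivative of (θ**2 + 3*θ) cos(7*pi*θ/3) is 3*θ**2*sin(7*pi*θ/3)/(7*pi) + 9*θ*sin(7*pi*θ/3)/(7*pi) + 18*θ*cos(7*pi*θ/3)/(49*pi**2) - 54*sin(7*pi*θ/3)/(343*pi**3) + 27*cos(7*pi*θ/3)/(49*pi**2); evaluating from 0 to 3: ∫_{0}^{3} (θ**2 + 3*θ) cos(7*pi*θ/3) dθ = (-81/(49*pi**2)) - (27/(49*pi**2)) = -108/(49*pi**2).
Hence a_7 = (2/3)·(-108/(49*pi**2)) = -72/(49*pi**2).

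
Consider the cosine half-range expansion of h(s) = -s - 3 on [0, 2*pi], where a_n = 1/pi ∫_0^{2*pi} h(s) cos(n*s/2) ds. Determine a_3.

8/(9*pi)

a_3 = 1/pi ∫_0^{2*pi} (-s - 3) cos(3*s/2) ds.
Integrating by parts (boundary term plus one more integral), an antiderivative of (-s - 3) cos(3*s/2) is -2*s*sin(3*s/2)/3 - 2*sin(3*s/2) - 4*cos(3*s/2)/9; evaluating from 0 to 2*pi: ∫_{0}^{2*pi} (-s - 3) cos(3*s/2) ds = (4/9) - (-4/9) = 8/9.
Hence a_3 = (1/pi)·(8/9) = 8/(9*pi).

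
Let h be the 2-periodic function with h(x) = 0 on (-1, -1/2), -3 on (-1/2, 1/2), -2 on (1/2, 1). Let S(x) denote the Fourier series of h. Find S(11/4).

x = 11/4 differs from x = 3/4 by 1 full period(s), and the series is 2-periodic.
h is continuous at x = 3/4 with value -2, so the series converges to -2 there.

-2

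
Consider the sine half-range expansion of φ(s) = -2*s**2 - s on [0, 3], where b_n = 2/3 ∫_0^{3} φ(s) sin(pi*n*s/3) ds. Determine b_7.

-6/pi + 144/(343*pi**3)

b_7 = 2/3 ∫_0^{3} (-2*s**2 - s) sin(7*pi*s/3) ds.
Integrating by parts twice (tabular method), an antiderivative of (-2*s**2 - s) sin(7*pi*s/3) is 6*s**2*cos(7*pi*s/3)/(7*pi) - 36*s*sin(7*pi*s/3)/(49*pi**2) + 3*s*cos(7*pi*s/3)/(7*pi) - 9*sin(7*pi*s/3)/(49*pi**2) - 108*cos(7*pi*s/3)/(343*pi**3); evaluating from 0 to 3: ∫_{0}^{3} (-2*s**2 - s) sin(7*pi*s/3) ds = (-9/pi + 108/(343*pi**3)) - (-108/(343*pi**3)) = -9/pi + 216/(343*pi**3).
Hence b_7 = (2/3)·(-9/pi + 216/(343*pi**3)) = -6/pi + 144/(343*pi**3).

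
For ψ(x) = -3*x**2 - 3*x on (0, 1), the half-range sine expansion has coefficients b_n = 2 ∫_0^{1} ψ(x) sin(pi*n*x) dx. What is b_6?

2/pi

b_6 = 2 ∫_0^{1} (-3*x**2 - 3*x) sin(6*pi*x) dx.
Integrating by parts twice (tabular method), an antiderivative of (-3*x**2 - 3*x) sin(6*pi*x) is x**2*cos(6*pi*x)/(2*pi) - x*sin(6*pi*x)/(6*pi**2) + x*cos(6*pi*x)/(2*pi) - sin(6*pi*x)/(12*pi**2) - cos(6*pi*x)/(36*pi**3); evaluating from 0 to 1: ∫_{0}^{1} (-3*x**2 - 3*x) sin(6*pi*x) dx = ((-1/36 + pi**2)/pi**3) - (-1/(36*pi**3)) = 1/pi.
Hence b_6 = 2·(1/pi) = 2/pi.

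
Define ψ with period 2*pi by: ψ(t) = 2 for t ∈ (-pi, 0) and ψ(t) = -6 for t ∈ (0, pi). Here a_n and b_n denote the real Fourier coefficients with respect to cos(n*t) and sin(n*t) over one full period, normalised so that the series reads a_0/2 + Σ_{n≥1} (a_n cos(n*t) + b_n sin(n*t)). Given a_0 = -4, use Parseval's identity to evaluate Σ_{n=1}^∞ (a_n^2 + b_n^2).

Parseval: a_0^2/2 + Σ_{n≥1} (a_n^2+b_n^2) = 1/pi ∫_{-pi}^{pi} ψ(t)^2 dt = 40.
Subtract a_0^2/2 = 8: Σ (a_n^2+b_n^2) = 32.

32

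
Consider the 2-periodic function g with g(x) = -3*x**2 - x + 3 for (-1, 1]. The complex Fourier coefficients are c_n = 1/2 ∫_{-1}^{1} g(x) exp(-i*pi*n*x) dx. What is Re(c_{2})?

Since g is real-valued, Re(c_{2}) = 1/2 ∫_{-1}^{1} g(x) cos(2*pi*x) dx = a_{2}/2.
Integrating by parts twice (tabular method), an antiderivative of (-3*x**2 - x + 3) cos(2*pi*x) is -3*x**2*sin(2*pi*x)/(2*pi) - x*sin(2*pi*x)/(2*pi) - 3*x*cos(2*pi*x)/(2*pi**2) + 3*sin(2*pi*x)/(4*pi**3) + 3*sin(2*pi*x)/(2*pi) - cos(2*pi*x)/(4*pi**2); evaluating from -1 to 1: ∫_{-1}^{1} (-3*x**2 - x + 3) cos(2*pi*x) dx = (-7/(4*pi**2)) - (5/(4*pi**2)) = -3/pi**2.
Hence Re(c_{2}) = (1/2)·(-3/pi**2) = -3/(2*pi**2).

-3/(2*pi**2)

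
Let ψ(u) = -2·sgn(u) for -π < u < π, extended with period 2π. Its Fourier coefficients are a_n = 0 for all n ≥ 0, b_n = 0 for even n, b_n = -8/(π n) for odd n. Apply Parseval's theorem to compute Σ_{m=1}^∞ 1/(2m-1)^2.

pi**2/8

Parseval: Σ b_n^2 = (1/π) ∫_{-π}^{π} ψ(u)^2 du = 8.
Only odd n contribute, with b_n^2 = 64/(π^2 n^2), so Σ_{m≥1} 1/(2m-1)^2 = π^2·(8)/64 = pi**2/8.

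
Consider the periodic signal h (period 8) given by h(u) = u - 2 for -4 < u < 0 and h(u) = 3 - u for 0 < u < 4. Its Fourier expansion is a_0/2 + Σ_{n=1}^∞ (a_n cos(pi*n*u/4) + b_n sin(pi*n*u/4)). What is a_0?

-3

a_0 = 1/4 ∫_{-4}^{4} h(u) du = 1/4 · (-12) = -3.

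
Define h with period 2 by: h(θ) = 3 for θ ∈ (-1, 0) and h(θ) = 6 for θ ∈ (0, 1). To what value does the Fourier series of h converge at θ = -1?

9/2

At θ = -1 the one-sided limits are h(-1^-) = 6 and h(-1^+) = 3.
By Dirichlet's theorem the series converges to their average, [(6) + (3)]/2 = 9/2.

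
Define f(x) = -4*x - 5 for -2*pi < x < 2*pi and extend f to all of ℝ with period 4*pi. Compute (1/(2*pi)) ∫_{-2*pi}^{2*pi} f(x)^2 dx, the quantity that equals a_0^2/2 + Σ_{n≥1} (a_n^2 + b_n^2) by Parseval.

50 + 128*pi**2/3

(1/(2*pi)) ∫_{-2*pi}^{2*pi} f(x)^2 dx = (1/(2*pi)) · (100*pi + 256*pi**3/3) = 50 + 128*pi**2/3.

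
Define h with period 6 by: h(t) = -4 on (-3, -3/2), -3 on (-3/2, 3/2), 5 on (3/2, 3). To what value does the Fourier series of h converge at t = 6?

t = 6 differs from t = 0 by 1 full period(s), and the series is 6-periodic.
h is continuous at t = 0 with value -3, so the series converges to -3 there.

-3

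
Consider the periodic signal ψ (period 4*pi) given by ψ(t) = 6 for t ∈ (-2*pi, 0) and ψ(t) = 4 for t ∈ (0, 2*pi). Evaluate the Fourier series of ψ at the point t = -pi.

6

ψ is continuous at t = -pi with value 6, so the series converges to 6 there.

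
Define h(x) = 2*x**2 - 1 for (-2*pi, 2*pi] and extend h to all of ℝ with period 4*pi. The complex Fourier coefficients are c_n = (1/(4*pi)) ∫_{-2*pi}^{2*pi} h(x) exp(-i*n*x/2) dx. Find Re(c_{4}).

Since h is real-valued, Re(c_{4}) = (1/(4*pi)) ∫_{-2*pi}^{2*pi} h(x) cos(2*x) dx = a_{4}/2.
h is even and cos(2*x) is even, so the integrand is even: ∫_{-2*pi}^{2*pi} h(x) cos(2*x) dx = 2∫_0^{2*pi} h(x) cos(2*x) dx.
Integrating by parts twice (tabular method), an antiderivative of (2*x**2 - 1) cos(2*x) is x**2*sin(2*x) + x*cos(2*x) - sin(2*x); evaluating from 0 to 2*pi: ∫_{0}^{2*pi} (2*x**2 - 1) cos(2*x) dx = (2*pi) - (0) = 2*pi.
So ∫_{-2*pi}^{2*pi} h(x) cos(2*x) dx = 4*pi.
Hence Re(c_{4}) = (1/(4*pi))·(4*pi) = 1.

1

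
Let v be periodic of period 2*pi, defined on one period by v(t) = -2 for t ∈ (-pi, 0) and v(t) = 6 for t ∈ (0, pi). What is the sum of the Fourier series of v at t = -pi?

2

t = -pi differs from t = pi by -1 full period(s), and the series is 2*pi-periodic.
At t = pi the one-sided limits are v(pi^-) = 6 and v(pi^+) = -2.
By Dirichlet's theorem the series converges to their average, [(6) + (-2)]/2 = 2.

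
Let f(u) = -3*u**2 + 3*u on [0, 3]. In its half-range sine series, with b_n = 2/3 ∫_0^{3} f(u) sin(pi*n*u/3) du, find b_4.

b_4 = 2/3 ∫_0^{3} (-3*u**2 + 3*u) sin(4*pi*u/3) du.
Integrating by parts twice (tabular method), an antiderivative of (-3*u**2 + 3*u) sin(4*pi*u/3) is 9*u**2*cos(4*pi*u/3)/(4*pi) - 27*u*sin(4*pi*u/3)/(8*pi**2) - 9*u*cos(4*pi*u/3)/(4*pi) + 27*sin(4*pi*u/3)/(16*pi**2) - 81*cos(4*pi*u/3)/(32*pi**3); evaluating from 0 to 3: ∫_{0}^{3} (-3*u**2 + 3*u) sin(4*pi*u/3) du = (27*(-3 + 16*pi**2)/(32*pi**3)) - (-81/(32*pi**3)) = 27/(2*pi).
Hence b_4 = (2/3)·(27/(2*pi)) = 9/pi.

9/pi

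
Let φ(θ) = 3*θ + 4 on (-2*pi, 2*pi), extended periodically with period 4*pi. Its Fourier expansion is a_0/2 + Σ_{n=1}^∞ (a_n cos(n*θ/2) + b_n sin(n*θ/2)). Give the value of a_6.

a_6 = (1/(2*pi)) ∫_{-2*pi}^{2*pi} φ(θ) cos(3*θ) dθ.
Integrating by parts (boundary term plus one more integral), an antiderivative of (3*θ + 4) cos(3*θ) is θ*sin(3*θ) + 4*sin(3*θ)/3 + cos(3*θ)/3; evaluating from -2*pi to 2*pi: ∫_{-2*pi}^{2*pi} (3*θ + 4) cos(3*θ) dθ = (1/3) - (1/3) = 0.
Hence a_6 = (1/(2*pi))·(0) = 0.

0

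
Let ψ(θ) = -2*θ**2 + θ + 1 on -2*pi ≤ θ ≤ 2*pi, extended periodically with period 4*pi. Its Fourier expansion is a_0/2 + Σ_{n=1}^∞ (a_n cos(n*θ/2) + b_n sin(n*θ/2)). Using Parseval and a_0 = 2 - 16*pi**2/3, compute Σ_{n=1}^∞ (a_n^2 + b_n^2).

8*pi**2*(15 + 64*pi**2)/45

Parseval: a_0^2/2 + Σ_{n≥1} (a_n^2+b_n^2) = (1/(2*pi)) ∫_{-2*pi}^{2*pi} ψ(θ)^2 dθ = -8*pi**2 + 2 + 128*pi**4/5.
Subtract a_0^2/2 = 2*(3 - 8*pi**2)**2/9: Σ (a_n^2+b_n^2) = 8*pi**2*(15 + 64*pi**2)/45.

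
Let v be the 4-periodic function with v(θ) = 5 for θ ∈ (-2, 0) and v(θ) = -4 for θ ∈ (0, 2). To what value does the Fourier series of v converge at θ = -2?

At θ = -2 the one-sided limits are v(-2^-) = -4 and v(-2^+) = 5.
By Dirichlet's theorem the series converges to their average, [(-4) + (5)]/2 = 1/2.

1/2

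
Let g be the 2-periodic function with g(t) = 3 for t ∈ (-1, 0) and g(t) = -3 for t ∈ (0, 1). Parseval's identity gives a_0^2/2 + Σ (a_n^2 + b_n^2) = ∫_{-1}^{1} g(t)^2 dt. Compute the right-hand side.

18

∫_{-1}^{1} g(t)^2 dt = 18.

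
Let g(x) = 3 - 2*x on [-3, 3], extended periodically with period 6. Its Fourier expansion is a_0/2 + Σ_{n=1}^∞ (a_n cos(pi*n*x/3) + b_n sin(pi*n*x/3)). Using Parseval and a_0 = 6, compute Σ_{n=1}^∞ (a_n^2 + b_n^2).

24

Parseval: a_0^2/2 + Σ_{n≥1} (a_n^2+b_n^2) = 1/3 ∫_{-3}^{3} g(x)^2 dx = 42.
Subtract a_0^2/2 = 18: Σ (a_n^2+b_n^2) = 24.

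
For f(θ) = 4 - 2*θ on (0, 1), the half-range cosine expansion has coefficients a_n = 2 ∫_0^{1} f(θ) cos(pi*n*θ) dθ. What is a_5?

a_5 = 2 ∫_0^{1} (4 - 2*θ) cos(5*pi*θ) dθ.
Integrating by parts (boundary term plus one more integral), an antiderivative of (4 - 2*θ) cos(5*pi*θ) is -2*θ*sin(5*pi*θ)/(5*pi) + 4*sin(5*pi*θ)/(5*pi) - 2*cos(5*pi*θ)/(25*pi**2); evaluating from 0 to 1: ∫_{0}^{1} (4 - 2*θ) cos(5*pi*θ) dθ = (2/(25*pi**2)) - (-2/(25*pi**2)) = 4/(25*pi**2).
Hence a_5 = 2·(4/(25*pi**2)) = 8/(25*pi**2).

8/(25*pi**2)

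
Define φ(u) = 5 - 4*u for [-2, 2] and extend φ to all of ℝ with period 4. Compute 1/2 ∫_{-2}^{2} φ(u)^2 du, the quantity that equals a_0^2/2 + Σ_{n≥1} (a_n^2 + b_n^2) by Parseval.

278/3

1/2 ∫_{-2}^{2} φ(u)^2 du = 1/2 · (556/3) = 278/3.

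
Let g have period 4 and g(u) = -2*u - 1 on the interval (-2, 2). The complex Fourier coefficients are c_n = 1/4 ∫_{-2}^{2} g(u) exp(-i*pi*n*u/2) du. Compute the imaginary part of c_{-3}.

Since g is real-valued, Im(c_{-3}) = -1/4 ∫_{-2}^{2} g(u) sin(-3*pi*u/2) du = b_{3}/2.
Integrating by parts (boundary term plus one more integral), an antiderivative of (-2*u - 1) sin(-3*pi*u/2) is -4*u*cos(3*pi*u/2)/(3*pi) + 8*sin(3*pi*u/2)/(9*pi**2) - 2*cos(3*pi*u/2)/(3*pi); evaluating from -2 to 2: ∫_{-2}^{2} (-2*u - 1) sin(-3*pi*u/2) du = (10/(3*pi)) - (-2/pi) = 16/(3*pi).
Hence Im(c_{-3}) = (-1/4)·(16/(3*pi)) = -4/(3*pi).

-4/(3*pi)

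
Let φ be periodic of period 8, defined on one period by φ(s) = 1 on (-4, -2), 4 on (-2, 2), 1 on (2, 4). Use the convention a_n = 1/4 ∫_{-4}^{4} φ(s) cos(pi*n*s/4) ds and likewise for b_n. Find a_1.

6/pi

a_1 = 1/4 ∫_{-4}^{4} φ(s) cos(pi*s/4) ds.
φ is even and cos(pi*s/4) is even, so the integrand is even and a_1 = 1/2 ∫_0^{4} φ(s) cos(pi*s/4) ds.
Split the integral at the breakpoints.
Directly, an antiderivative of (4) cos(pi*s/4) is 16*sin(pi*s/4)/pi; evaluating from 0 to 2: ∫_{0}^{2} (4) cos(pi*s/4) ds = (16/pi) - (0) = 16/pi.
Directly, an antiderivative of (1) cos(pi*s/4) is 4*sin(pi*s/4)/pi; evaluating from 2 to 4: ∫_{2}^{4} (1) cos(pi*s/4) ds = (0) - (4/pi) = -4/pi.
Summing the pieces and multiplying by (1/2) gives a_1 = 6/pi.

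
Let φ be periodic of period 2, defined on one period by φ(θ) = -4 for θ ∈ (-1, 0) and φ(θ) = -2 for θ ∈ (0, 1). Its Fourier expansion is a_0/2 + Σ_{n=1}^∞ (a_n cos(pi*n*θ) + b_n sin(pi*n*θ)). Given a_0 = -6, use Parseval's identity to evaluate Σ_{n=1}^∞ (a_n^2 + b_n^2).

Parseval: a_0^2/2 + Σ_{n≥1} (a_n^2+b_n^2) = ∫_{-1}^{1} φ(θ)^2 dθ = 20.
Subtract a_0^2/2 = 18: Σ (a_n^2+b_n^2) = 2.

2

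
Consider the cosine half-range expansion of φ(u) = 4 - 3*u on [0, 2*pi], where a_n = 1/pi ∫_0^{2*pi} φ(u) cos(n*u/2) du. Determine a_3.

8/(3*pi)

a_3 = 1/pi ∫_0^{2*pi} (4 - 3*u) cos(3*u/2) du.
Integrating by parts (boundary term plus one more integral), an antiderivative of (4 - 3*u) cos(3*u/2) is -2*u*sin(3*u/2) + 8*sin(3*u/2)/3 - 4*cos(3*u/2)/3; evaluating from 0 to 2*pi: ∫_{0}^{2*pi} (4 - 3*u) cos(3*u/2) du = (4/3) - (-4/3) = 8/3.
Hence a_3 = (1/pi)·(8/3) = 8/(3*pi).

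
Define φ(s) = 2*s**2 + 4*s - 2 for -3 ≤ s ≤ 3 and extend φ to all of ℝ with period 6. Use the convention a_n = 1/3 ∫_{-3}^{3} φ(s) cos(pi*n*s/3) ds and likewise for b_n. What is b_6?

-4/pi

b_6 = 1/3 ∫_{-3}^{3} φ(s) sin(2*pi*s) ds.
Integrating by parts twice (tabular method), an antiderivative of (2*s**2 + 4*s - 2) sin(2*pi*s) is -s**2*cos(2*pi*s)/pi + s*sin(2*pi*s)/pi**2 - 2*s*cos(2*pi*s)/pi + sin(2*pi*s)/pi**2 + cos(2*pi*s)/(2*pi**3) + cos(2*pi*s)/pi; evaluating from -3 to 3: ∫_{-3}^{3} (2*s**2 + 4*s - 2) sin(2*pi*s) ds = (-14/pi + 1/(2*pi**3)) - (-2/pi + 1/(2*pi**3)) = -12/pi.
Hence b_6 = (1/3)·(-12/pi) = -4/pi.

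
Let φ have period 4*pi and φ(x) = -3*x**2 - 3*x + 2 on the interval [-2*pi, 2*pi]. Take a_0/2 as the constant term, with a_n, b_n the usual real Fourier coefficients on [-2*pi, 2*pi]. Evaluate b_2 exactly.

b_2 = (1/(2*pi)) ∫_{-2*pi}^{2*pi} φ(x) sin(x) dx.
Integrating by parts twice (tabular method), an antiderivative of (-3*x**2 - 3*x + 2) sin(x) is 3*x**2*cos(x) - 6*x*sin(x) + 3*x*cos(x) - 3*sin(x) - 8*cos(x); evaluating from -2*pi to 2*pi: ∫_{-2*pi}^{2*pi} (-3*x**2 - 3*x + 2) sin(x) dx = (-8 + 6*pi + 12*pi**2) - (-6*pi - 8 + 12*pi**2) = 12*pi.
Hence b_2 = (1/(2*pi))·(12*pi) = 6.

6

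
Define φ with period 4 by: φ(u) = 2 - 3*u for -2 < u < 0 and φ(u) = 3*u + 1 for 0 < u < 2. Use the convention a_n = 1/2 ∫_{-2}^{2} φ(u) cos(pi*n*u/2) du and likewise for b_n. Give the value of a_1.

a_1 = 1/2 ∫_{-2}^{2} φ(u) cos(pi*u/2) du.
Split the integral at the breakpoints.
Integrating by parts (boundary term plus one more integral), an antiderivative of (2 - 3*u) cos(pi*u/2) is -6*u*sin(pi*u/2)/pi + 4*sin(pi*u/2)/pi - 12*cos(pi*u/2)/pi**2; evaluating from -2 to 0: ∫_{-2}^{0} (2 - 3*u) cos(pi*u/2) du = (-12/pi**2) - (12/pi**2) = -24/pi**2.
Integrating by parts (boundary term plus one more integral), an antiderivative of (3*u + 1) cos(pi*u/2) is 6*u*sin(pi*u/2)/pi + 2*sin(pi*u/2)/pi + 12*cos(pi*u/2)/pi**2; evaluating from 0 to 2: ∫_{0}^{2} (3*u + 1) cos(pi*u/2) du = (-12/pi**2) - (12/pi**2) = -24/pi**2.
Summing the pieces and multiplying by (1/2) gives a_1 = -24/pi**2.

-24/pi**2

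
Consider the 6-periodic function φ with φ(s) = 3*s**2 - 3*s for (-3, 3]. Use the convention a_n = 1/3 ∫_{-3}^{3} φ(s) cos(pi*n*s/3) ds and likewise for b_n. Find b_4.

9/(2*pi)

b_4 = 1/3 ∫_{-3}^{3} φ(s) sin(4*pi*s/3) ds.
Integrating by parts twice (tabular method), an antiderivative of (3*s**2 - 3*s) sin(4*pi*s/3) is -9*s**2*cos(4*pi*s/3)/(4*pi) + 27*s*sin(4*pi*s/3)/(8*pi**2) + 9*s*cos(4*pi*s/3)/(4*pi) - 27*sin(4*pi*s/3)/(16*pi**2) + 81*cos(4*pi*s/3)/(32*pi**3); evaluating from -3 to 3: ∫_{-3}^{3} (3*s**2 - 3*s) sin(4*pi*s/3) ds = (27*(3 - 16*pi**2)/(32*pi**3)) - (-27/pi + 81/(32*pi**3)) = 27/(2*pi).
Hence b_4 = (1/3)·(27/(2*pi)) = 9/(2*pi).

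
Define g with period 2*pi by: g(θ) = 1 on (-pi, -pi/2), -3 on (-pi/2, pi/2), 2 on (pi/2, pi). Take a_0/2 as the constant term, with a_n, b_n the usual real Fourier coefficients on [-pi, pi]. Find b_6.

-1/(3*pi)

b_6 = 1/pi ∫_{-pi}^{pi} g(θ) sin(6*θ) dθ.
Split the integral at the breakpoints.
Directly, an antiderivative of (1) sin(6*θ) is -cos(6*θ)/6; evaluating from -pi to -pi/2: ∫_{-pi}^{-pi/2} (1) sin(6*θ) dθ = (1/6) - (-1/6) = 1/3.
Directly, an antiderivative of (-3) sin(6*θ) is cos(6*θ)/2; evaluating from -pi/2 to pi/2: ∫_{-pi/2}^{pi/2} (-3) sin(6*θ) dθ = (-1/2) - (-1/2) = 0.
Directly, an antiderivative of (2) sin(6*θ) is -cos(6*θ)/3; evaluating from pi/2 to pi: ∫_{pi/2}^{pi} (2) sin(6*θ) dθ = (-1/3) - (1/3) = -2/3.
Summing the pieces and multiplying by (1/pi) gives b_6 = -1/(3*pi).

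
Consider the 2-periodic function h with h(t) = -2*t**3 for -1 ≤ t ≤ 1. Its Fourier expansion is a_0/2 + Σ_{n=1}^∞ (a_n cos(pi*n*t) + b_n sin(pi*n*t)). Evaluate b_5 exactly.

b_5 = ∫_{-1}^{1} h(t) sin(5*pi*t) dt.
h is odd and sin(5*pi*t) is odd, so the integrand is even and b_5 = 2 ∫_0^{1} h(t) sin(5*pi*t) dt.
Integrating by parts three times (tabular method), an antiderivative of (-2*t**3) sin(5*pi*t) is 2*t**3*cos(5*pi*t)/(5*pi) - 6*t**2*sin(5*pi*t)/(25*pi**2) - 12*t*cos(5*pi*t)/(125*pi**3) + 12*sin(5*pi*t)/(625*pi**4); evaluating from 0 to 1: ∫_{0}^{1} (-2*t**3) sin(5*pi*t) dt = (2*(6 - 25*pi**2)/(125*pi**3)) - (0) = 2*(6 - 25*pi**2)/(125*pi**3).
Hence b_5 = 2·(2*(6 - 25*pi**2)/(125*pi**3)) = 4*(6 - 25*pi**2)/(125*pi**3).

4*(6 - 25*pi**2)/(125*pi**3)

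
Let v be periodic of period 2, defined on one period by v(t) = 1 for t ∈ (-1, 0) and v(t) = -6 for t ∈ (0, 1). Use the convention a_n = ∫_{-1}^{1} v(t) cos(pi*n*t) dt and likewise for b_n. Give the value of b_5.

b_5 = ∫_{-1}^{1} v(t) sin(5*pi*t) dt.
Split the integral at the breakpoints.
Directly, an antiderivative of (1) sin(5*pi*t) is -cos(5*pi*t)/(5*pi); evaluating from -1 to 0: ∫_{-1}^{0} (1) sin(5*pi*t) dt = (-1/(5*pi)) - (1/(5*pi)) = -2/(5*pi).
Directly, an antiderivative of (-6) sin(5*pi*t) is 6*cos(5*pi*t)/(5*pi); evaluating from 0 to 1: ∫_{0}^{1} (-6) sin(5*pi*t) dt = (-6/(5*pi)) - (6/(5*pi)) = -12/(5*pi).
Summing the pieces gives b_5 = -14/(5*pi).

-14/(5*pi)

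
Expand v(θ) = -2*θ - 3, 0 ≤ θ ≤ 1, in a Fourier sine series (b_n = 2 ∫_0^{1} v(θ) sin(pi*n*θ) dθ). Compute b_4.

1/pi

b_4 = 2 ∫_0^{1} (-2*θ - 3) sin(4*pi*θ) dθ.
Integrating by parts (boundary term plus one more integral), an antiderivative of (-2*θ - 3) sin(4*pi*θ) is θ*cos(4*pi*θ)/(2*pi) - sin(4*pi*θ)/(8*pi**2) + 3*cos(4*pi*θ)/(4*pi); evaluating from 0 to 1: ∫_{0}^{1} (-2*θ - 3) sin(4*pi*θ) dθ = (5/(4*pi)) - (3/(4*pi)) = 1/(2*pi).
Hence b_4 = 2·(1/(2*pi)) = 1/pi.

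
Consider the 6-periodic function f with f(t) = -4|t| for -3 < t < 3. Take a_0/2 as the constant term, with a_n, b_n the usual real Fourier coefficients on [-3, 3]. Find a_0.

-12

a_0 = 1/3 ∫_{-3}^{3} f(t) dt = 1/3 · (-36) = -12.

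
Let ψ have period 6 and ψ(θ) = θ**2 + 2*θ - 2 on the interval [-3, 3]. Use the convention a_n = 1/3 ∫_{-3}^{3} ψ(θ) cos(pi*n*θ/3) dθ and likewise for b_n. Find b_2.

b_2 = 1/3 ∫_{-3}^{3} ψ(θ) sin(2*pi*θ/3) dθ.
Integrating by parts twice (tabular method), an antiderivative of (θ**2 + 2*θ - 2) sin(2*pi*θ/3) is -3*θ**2*cos(2*pi*θ/3)/(2*pi) + 9*θ*sin(2*pi*θ/3)/(2*pi**2) - 3*θ*cos(2*pi*θ/3)/pi + 9*sin(2*pi*θ/3)/(2*pi**2) + 27*cos(2*pi*θ/3)/(4*pi**3) + 3*cos(2*pi*θ/3)/pi; evaluating from -3 to 3: ∫_{-3}^{3} (θ**2 + 2*θ - 2) sin(2*pi*θ/3) dθ = (3*(9 - 26*pi**2)/(4*pi**3)) - (3*(9 - 2*pi**2)/(4*pi**3)) = -18/pi.
Hence b_2 = (1/3)·(-18/pi) = -6/pi.

-6/pi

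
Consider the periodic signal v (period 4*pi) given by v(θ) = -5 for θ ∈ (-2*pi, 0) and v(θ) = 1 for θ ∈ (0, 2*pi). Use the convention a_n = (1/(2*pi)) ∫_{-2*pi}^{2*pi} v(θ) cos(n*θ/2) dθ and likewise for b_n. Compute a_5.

a_5 = (1/(2*pi)) ∫_{-2*pi}^{2*pi} v(θ) cos(5*θ/2) dθ.
Split the integral at the breakpoints.
Directly, an antiderivative of (-5) cos(5*θ/2) is -2*sin(5*θ/2); evaluating from -2*pi to 0: ∫_{-2*pi}^{0} (-5) cos(5*θ/2) dθ = (0) - (0) = 0.
Directly, an antiderivative of (1) cos(5*θ/2) is 2*sin(5*θ/2)/5; evaluating from 0 to 2*pi: ∫_{0}^{2*pi} (1) cos(5*θ/2) dθ = (0) - (0) = 0.
Summing the pieces and multiplying by (1/(2*pi)) gives a_5 = 0.

0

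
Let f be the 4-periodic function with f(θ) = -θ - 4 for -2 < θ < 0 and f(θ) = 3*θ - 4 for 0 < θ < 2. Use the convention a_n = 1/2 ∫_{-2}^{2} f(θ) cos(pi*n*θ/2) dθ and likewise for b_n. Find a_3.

a_3 = 1/2 ∫_{-2}^{2} f(θ) cos(3*pi*θ/2) dθ.
Split the integral at the breakpoints.
Integrating by parts (boundary term plus one more integral), an antiderivative of (-θ - 4) cos(3*pi*θ/2) is -2*θ*sin(3*pi*θ/2)/(3*pi) - 8*sin(3*pi*θ/2)/(3*pi) - 4*cos(3*pi*θ/2)/(9*pi**2); evaluating from -2 to 0: ∫_{-2}^{0} (-θ - 4) cos(3*pi*θ/2) dθ = (-4/(9*pi**2)) - (4/(9*pi**2)) = -8/(9*pi**2).
Integrating by parts (boundary term plus one more integral), an antiderivative of (3*θ - 4) cos(3*pi*θ/2) is 2*θ*sin(3*pi*θ/2)/pi - 8*sin(3*pi*θ/2)/(3*pi) + 4*cos(3*pi*θ/2)/(3*pi**2); evaluating from 0 to 2: ∫_{0}^{2} (3*θ - 4) cos(3*pi*θ/2) dθ = (-4/(3*pi**2)) - (4/(3*pi**2)) = -8/(3*pi**2).
Summing the pieces and multiplying by (1/2) gives a_3 = -16/(9*pi**2).

-16/(9*pi**2)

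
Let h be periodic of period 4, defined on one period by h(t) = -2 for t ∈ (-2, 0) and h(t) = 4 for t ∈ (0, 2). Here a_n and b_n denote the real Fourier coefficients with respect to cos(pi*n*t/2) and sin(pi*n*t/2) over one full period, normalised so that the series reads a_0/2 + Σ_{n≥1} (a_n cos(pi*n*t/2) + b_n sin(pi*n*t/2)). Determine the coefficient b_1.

b_1 = 1/2 ∫_{-2}^{2} h(t) sin(pi*t/2) dt.
Split the integral at the breakpoints.
Directly, an antiderivative of (-2) sin(pi*t/2) is 4*cos(pi*t/2)/pi; evaluating from -2 to 0: ∫_{-2}^{0} (-2) sin(pi*t/2) dt = (4/pi) - (-4/pi) = 8/pi.
Directly, an antiderivative of (4) sin(pi*t/2) is -8*cos(pi*t/2)/pi; evaluating from 0 to 2: ∫_{0}^{2} (4) sin(pi*t/2) dt = (8/pi) - (-8/pi) = 16/pi.
Summing the pieces and multiplying by (1/2) gives b_1 = 12/pi.

12/pi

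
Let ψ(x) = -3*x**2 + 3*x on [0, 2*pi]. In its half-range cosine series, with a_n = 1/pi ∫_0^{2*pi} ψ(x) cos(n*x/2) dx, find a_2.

a_2 = 1/pi ∫_0^{2*pi} (-3*x**2 + 3*x) cos(x) dx.
Integrating by parts twice (tabular method), an antiderivative of (-3*x**2 + 3*x) cos(x) is -3*x**2*sin(x) + 3*x*sin(x) - 6*x*cos(x) + 6*sin(x) + 3*cos(x); evaluating from 0 to 2*pi: ∫_{0}^{2*pi} (-3*x**2 + 3*x) cos(x) dx = (3 - 12*pi) - (3) = -12*pi.
Hence a_2 = (1/pi)·(-12*pi) = -12.

-12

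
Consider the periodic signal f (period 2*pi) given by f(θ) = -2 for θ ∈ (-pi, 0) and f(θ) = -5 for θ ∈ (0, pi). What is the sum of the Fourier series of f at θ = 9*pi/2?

θ = 9*pi/2 differs from θ = pi/2 by 2 full period(s), and the series is 2*pi-periodic.
f is continuous at θ = pi/2 with value -5, so the series converges to -5 there.

-5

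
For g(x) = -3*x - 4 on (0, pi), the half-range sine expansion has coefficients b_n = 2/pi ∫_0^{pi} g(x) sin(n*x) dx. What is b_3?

-2 - 16/(3*pi)

b_3 = 2/pi ∫_0^{pi} (-3*x - 4) sin(3*x) dx.
Integrating by parts (boundary term plus one more integral), an antiderivative of (-3*x - 4) sin(3*x) is x*cos(3*x) - sin(3*x)/3 + 4*cos(3*x)/3; evaluating from 0 to pi: ∫_{0}^{pi} (-3*x - 4) sin(3*x) dx = (-pi - 4/3) - (4/3) = -pi - 8/3.
Hence b_3 = (2/pi)·(-pi - 8/3) = -2 - 16/(3*pi).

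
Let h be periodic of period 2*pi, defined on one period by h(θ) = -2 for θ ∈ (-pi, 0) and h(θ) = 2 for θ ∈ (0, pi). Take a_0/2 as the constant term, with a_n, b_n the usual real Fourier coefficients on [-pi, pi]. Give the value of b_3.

b_3 = 1/pi ∫_{-pi}^{pi} h(θ) sin(3*θ) dθ.
h is odd and sin(3*θ) is odd, so the integrand is even and b_3 = 2/pi ∫_0^{pi} h(θ) sin(3*θ) dθ.
Directly, an antiderivative of (2) sin(3*θ) is -2*cos(3*θ)/3; evaluating from 0 to pi: ∫_{0}^{pi} (2) sin(3*θ) dθ = (2/3) - (-2/3) = 4/3.
Hence b_3 = (2/pi)·(4/3) = 8/(3*pi).

8/(3*pi)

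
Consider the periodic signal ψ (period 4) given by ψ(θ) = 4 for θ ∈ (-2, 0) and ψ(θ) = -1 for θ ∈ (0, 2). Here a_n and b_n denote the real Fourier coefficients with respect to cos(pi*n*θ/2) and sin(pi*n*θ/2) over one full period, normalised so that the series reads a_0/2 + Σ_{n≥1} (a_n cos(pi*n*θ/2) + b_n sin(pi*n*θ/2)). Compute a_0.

3

a_0 = 1/2 ∫_{-2}^{2} ψ(θ) dθ = 1/2 · (6) = 3.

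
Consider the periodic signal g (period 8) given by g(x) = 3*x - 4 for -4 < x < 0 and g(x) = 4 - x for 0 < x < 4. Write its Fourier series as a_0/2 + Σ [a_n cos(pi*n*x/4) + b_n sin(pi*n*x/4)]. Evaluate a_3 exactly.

32/(9*pi**2)

a_3 = 1/4 ∫_{-4}^{4} g(x) cos(3*pi*x/4) dx.
Split the integral at the breakpoints.
Integrating by parts (boundary term plus one more integral), an antiderivative of (3*x - 4) cos(3*pi*x/4) is 4*x*sin(3*pi*x/4)/pi - 16*sin(3*pi*x/4)/(3*pi) + 16*cos(3*pi*x/4)/(3*pi**2); evaluating from -4 to 0: ∫_{-4}^{0} (3*x - 4) cos(3*pi*x/4) dx = (16/(3*pi**2)) - (-16/(3*pi**2)) = 32/(3*pi**2).
Integrating by parts (boundary term plus one more integral), an antiderivative of (4 - x) cos(3*pi*x/4) is -4*x*sin(3*pi*x/4)/(3*pi) + 16*sin(3*pi*x/4)/(3*pi) - 16*cos(3*pi*x/4)/(9*pi**2); evaluating from 0 to 4: ∫_{0}^{4} (4 - x) cos(3*pi*x/4) dx = (16/(9*pi**2)) - (-16/(9*pi**2)) = 32/(9*pi**2).
Summing the pieces and multiplying by (1/4) gives a_3 = 32/(9*pi**2).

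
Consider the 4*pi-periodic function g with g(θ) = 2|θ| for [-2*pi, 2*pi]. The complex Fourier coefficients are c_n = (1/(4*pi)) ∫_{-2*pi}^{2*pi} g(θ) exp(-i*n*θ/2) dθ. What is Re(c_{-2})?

0

Since g is real-valued, Re(c_{-2}) = (1/(4*pi)) ∫_{-2*pi}^{2*pi} g(θ) cos(-θ) dθ = a_{2}/2.
g is even and cos(-θ) is even, so the integrand is even: ∫_{-2*pi}^{2*pi} g(θ) cos(-θ) dθ = 2∫_0^{2*pi} g(θ) cos(-θ) dθ.
Integrating by parts (boundary term plus one more integral), an antiderivative of (2*θ) cos(-θ) is 2*θ*sin(θ) + 2*cos(θ); evaluating from 0 to 2*pi: ∫_{0}^{2*pi} (2*θ) cos(-θ) dθ = (2) - (2) = 0.
So ∫_{-2*pi}^{2*pi} g(θ) cos(-θ) dθ = 0.
Hence Re(c_{-2}) = (1/(4*pi))·(0) = 0.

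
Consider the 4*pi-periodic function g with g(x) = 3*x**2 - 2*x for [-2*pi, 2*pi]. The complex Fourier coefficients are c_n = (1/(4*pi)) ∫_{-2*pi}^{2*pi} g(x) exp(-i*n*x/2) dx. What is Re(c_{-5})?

Since g is real-valued, Re(c_{-5}) = (1/(4*pi)) ∫_{-2*pi}^{2*pi} g(x) cos(-5*x/2) dx = a_{5}/2.
Integrating by parts twice (tabular method), an antiderivative of (3*x**2 - 2*x) cos(-5*x/2) is 6*x**2*sin(5*x/2)/5 - 4*x*sin(5*x/2)/5 + 24*x*cos(5*x/2)/25 - 48*sin(5*x/2)/125 - 8*cos(5*x/2)/25; evaluating from -2*pi to 2*pi: ∫_{-2*pi}^{2*pi} (3*x**2 - 2*x) cos(-5*x/2) dx = (8/25 - 48*pi/25) - (8/25 + 48*pi/25) = -96*pi/25.
Hence Re(c_{-5}) = (1/(4*pi))·(-96*pi/25) = -24/25.

-24/25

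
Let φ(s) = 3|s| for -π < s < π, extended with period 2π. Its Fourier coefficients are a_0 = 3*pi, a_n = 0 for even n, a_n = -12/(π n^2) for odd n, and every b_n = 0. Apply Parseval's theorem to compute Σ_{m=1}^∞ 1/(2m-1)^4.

pi**4/96

Parseval: a_0^2/2 + Σ a_n^2 = (1/π) ∫_{-π}^{π} φ(s)^2 ds = 6*pi**2.
Subtract a_0^2/2 = 9*pi**2/2: Σ a_n^2 = 3*pi**2/2.
Only odd n contribute, with a_n^2 = 144/(π^2 n^4), so Σ_{m≥1} 1/(2m-1)^4 = π^2·(3*pi**2/2)/144 = pi**4/96.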